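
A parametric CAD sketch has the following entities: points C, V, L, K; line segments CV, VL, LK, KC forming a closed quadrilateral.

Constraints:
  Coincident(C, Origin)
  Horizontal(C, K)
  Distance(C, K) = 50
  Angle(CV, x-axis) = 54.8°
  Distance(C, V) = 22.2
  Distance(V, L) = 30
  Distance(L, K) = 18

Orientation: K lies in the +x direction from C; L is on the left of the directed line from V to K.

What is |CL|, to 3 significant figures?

45.8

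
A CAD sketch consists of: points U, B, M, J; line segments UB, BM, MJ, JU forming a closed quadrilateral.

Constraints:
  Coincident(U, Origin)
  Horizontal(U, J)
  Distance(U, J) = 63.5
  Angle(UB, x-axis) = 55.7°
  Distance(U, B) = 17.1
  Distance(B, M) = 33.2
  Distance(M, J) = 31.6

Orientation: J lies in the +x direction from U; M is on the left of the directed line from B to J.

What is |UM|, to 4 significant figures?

47.52

Checks: |BM| = 33.20 ✓; |MJ| = 31.60 ✓.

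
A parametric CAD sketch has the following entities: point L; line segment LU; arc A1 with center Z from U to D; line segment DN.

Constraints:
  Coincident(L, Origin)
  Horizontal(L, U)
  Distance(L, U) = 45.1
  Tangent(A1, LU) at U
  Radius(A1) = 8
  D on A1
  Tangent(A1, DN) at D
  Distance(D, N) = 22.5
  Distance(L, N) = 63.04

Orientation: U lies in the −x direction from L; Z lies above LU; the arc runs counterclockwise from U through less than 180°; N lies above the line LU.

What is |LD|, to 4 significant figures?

41.89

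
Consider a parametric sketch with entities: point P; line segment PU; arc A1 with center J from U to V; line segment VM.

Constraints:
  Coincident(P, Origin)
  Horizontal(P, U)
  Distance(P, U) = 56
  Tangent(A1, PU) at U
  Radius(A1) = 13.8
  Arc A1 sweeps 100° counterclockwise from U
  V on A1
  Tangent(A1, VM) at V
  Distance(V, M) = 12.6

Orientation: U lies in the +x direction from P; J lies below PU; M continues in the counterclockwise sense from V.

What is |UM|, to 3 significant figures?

30.8

On A1, U sits at bearing 90° from J; a 100° counterclockwise sweep puts V at bearing 190°, so V = J + 13.8·(cos 190°, sin 190°) = (42.4, -16.2). Since A1 is tangent to VM there, JV ⟂ VM, so VM runs along (−sin 190°, cos 190°); with |VM| = 12.6, M = (44.6, -28.6). Then |UM| = |M − U| = 30.8.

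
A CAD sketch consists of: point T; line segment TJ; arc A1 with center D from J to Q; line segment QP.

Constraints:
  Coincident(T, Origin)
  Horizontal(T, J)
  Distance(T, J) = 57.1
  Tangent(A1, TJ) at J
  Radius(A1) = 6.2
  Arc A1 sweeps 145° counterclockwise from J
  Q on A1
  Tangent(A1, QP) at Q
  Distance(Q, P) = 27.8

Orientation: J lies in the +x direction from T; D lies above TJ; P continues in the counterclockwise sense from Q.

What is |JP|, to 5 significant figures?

33.323

T is at the origin; T and J share the same y with |TJ| = 57.1 and J on the +x side, so J = (57.100, 0.0000). Since A1 is tangent to TJ there, DJ ⟂ TJ, so D = J + (0, 6.2) = (57.100, 6.2000). On A1, J sits at bearing -90° from D; a 145° counterclockwise sweep puts Q at bearing 55°, so Q = D + 6.2·(cos 55°, sin 55°) = (60.656, 11.279). A1 meets QP tangentially, so DQ is at right angles to QP, so QP runs along (−sin 55°, cos 55°); with |QP| = 27.8, P = (37.884, 27.224). Then |JP| = |P − J| = 33.323.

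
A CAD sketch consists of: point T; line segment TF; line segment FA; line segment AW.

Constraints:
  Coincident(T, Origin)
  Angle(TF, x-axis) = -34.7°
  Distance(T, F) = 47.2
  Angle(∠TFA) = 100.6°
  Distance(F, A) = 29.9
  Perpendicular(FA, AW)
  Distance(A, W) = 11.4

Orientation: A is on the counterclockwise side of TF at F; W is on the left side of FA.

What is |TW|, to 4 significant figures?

52.09

T is at the origin; TF runs at -34.7° with length 47.2, so F = 47.2·(cos -34.7°, sin -34.7°) = (38.81, -26.87). ∠TFA = 100.6°, so FA runs at -34.7° + (180° − 100.6°) = 44.70° from the x-axis; with |FA| = 29.9, A = F + 29.9·(cos 44.70°, sin 44.70°) = (60.06, -5.838). The perpendicularity gives AW at right angles to FA; with |AW| = 11.4 on the left of FA, W = A + 11.4·(-0.7034, 0.7108) = (52.04, 2.265). Then |TW| = |W − T| = 52.09.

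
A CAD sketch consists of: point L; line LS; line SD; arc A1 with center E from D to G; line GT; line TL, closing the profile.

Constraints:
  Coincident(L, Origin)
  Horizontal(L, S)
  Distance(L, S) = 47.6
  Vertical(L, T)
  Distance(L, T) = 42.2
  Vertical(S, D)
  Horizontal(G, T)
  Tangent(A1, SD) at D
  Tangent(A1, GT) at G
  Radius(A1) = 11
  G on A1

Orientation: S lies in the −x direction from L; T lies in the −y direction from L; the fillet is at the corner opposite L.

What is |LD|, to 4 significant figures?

56.91

L is at the origin; LS is horizontal with |LS| = 47.6 and S on the −x side, so S = (-47.60, 0.000). LT is vertical with |LT| = 42.2 and T on the −y side, so T = (0.000, -42.20). The virtual corner opposite L is at (-47.60, -42.20). A1 meets SD tangentially, so ED is at right angles to SD and tangency of A1 to GT means the radius EG is perpendicular to GT, with radius 11.0, so the center E sits 11.0 in from both sides at E = (-36.60, -31.20). That places the tangent points at D = (-47.60, -31.20) on SD and G = (-36.60, -42.20) on GT. Then |LD| = |D − L| = 56.91.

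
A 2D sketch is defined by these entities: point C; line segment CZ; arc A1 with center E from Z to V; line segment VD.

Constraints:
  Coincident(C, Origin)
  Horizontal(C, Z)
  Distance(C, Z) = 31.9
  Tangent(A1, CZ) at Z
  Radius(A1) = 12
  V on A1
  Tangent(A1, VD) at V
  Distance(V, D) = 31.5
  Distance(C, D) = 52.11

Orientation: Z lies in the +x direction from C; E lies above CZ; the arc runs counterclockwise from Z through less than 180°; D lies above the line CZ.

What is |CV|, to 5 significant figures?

45.937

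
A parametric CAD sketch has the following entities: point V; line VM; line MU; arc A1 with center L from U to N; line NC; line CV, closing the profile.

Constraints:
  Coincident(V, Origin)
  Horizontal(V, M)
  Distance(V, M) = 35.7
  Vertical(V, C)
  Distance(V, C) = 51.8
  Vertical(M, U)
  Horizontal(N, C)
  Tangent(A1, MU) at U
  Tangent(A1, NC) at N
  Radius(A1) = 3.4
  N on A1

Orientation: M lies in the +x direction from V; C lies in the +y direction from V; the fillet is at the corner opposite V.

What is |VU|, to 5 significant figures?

60.142

V is at the origin; V and M share the same y with |VM| = 35.7 and M on the +x side, so M = (35.700, 0.0000). VC is vertical with |VC| = 51.8 and C on the +y side, so C = (0.0000, 51.800). The virtual corner opposite V is at (35.700, 51.800). A1 meets MU tangentially, so LU is at right angles to MU and A1 meets NC tangentially, so LN is at right angles to NC, with radius 3.4, so the center L sits 3.4 in from both sides at L = (32.300, 48.400). That places the tangent points at U = (35.700, 48.400) on MU and N = (32.300, 51.800) on NC. Then |VU| = |U − V| = 60.142.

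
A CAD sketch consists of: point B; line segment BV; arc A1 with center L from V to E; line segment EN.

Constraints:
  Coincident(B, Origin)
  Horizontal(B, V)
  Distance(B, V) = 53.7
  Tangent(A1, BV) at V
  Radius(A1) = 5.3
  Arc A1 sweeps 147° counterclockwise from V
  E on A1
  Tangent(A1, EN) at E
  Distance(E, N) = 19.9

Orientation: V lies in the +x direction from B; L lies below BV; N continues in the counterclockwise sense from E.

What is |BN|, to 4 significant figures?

70.57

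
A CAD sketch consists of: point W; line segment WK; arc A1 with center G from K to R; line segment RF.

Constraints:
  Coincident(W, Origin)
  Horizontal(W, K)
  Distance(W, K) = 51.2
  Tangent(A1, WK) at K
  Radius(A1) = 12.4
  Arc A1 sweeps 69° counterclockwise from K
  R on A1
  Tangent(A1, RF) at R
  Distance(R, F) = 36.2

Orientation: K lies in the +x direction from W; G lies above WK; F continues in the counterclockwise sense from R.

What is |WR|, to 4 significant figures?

63.28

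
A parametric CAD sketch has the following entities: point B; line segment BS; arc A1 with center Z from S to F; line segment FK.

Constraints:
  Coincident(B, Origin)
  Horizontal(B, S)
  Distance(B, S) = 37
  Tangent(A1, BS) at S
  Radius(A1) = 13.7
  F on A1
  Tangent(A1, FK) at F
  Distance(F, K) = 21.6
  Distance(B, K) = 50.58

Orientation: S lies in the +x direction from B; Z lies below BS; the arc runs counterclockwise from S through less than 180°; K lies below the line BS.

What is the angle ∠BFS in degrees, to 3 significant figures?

86.2°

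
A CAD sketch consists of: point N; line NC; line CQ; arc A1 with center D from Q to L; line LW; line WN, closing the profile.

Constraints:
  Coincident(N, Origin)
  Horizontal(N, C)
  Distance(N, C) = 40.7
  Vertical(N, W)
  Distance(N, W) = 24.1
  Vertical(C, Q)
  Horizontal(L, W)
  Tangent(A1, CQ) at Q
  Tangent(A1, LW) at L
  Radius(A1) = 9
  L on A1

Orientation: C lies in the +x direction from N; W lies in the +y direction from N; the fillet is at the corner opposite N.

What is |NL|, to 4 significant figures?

39.82

N is at the origin; NC is horizontal with |NC| = 40.7 and C on the +x side, so C = (40.70, 0.000). NW is vertical with |NW| = 24.1 and W on the +y side, so W = (0.000, 24.10). The virtual corner opposite N is at (40.70, 24.10). The tangent condition forces DQ to be normal to CQ and A1 meets LW tangentially, so DL is at right angles to LW, with radius 9.0, so the center D sits 9.0 in from both sides at D = (31.70, 15.10). That places the tangent points at Q = (40.70, 15.10) on CQ and L = (31.70, 24.10) on LW. Then |NL| = |L − N| = 39.82.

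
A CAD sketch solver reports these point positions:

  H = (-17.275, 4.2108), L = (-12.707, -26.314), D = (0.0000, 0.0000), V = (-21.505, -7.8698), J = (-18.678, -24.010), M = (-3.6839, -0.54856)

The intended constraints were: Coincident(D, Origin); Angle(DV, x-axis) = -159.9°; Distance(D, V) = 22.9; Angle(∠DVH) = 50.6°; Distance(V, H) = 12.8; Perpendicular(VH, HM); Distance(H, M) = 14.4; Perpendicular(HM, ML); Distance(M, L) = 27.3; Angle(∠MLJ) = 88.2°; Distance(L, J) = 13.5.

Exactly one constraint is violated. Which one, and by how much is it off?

Distance(L, J) = 13.5 — off by 7.10.

D = (0.00, 0.00) ✓; DV at -159.9° ✓; |DV| = 22.90 ✓; ∠DVH = 50.60° ✓; |VH| = 12.80 ✓; ∠(VH, HM) = 90.00° ✓; |HM| = 14.40 ✓; ∠(HM, ML) = 90.00° ✓; |ML| = 27.30 ✓; ∠MLJ = 88.20° ✓; |LJ| = 6.400 ✗.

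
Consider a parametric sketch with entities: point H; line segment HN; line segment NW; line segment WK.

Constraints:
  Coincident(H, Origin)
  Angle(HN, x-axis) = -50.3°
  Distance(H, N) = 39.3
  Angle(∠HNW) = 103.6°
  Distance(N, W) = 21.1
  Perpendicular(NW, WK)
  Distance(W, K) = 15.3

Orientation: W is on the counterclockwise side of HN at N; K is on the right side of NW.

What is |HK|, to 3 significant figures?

61.5

∠HNW = 103.6°, so NW runs at -50.3° + (180° − 103.6°) = 26.1° from the x-axis; with |NW| = 21.1, W = N + 21.1·(cos 26.1°, sin 26.1°) = (44.1, -21.0). NW ⟂ WK; with |WK| = 15.3 on the right of NW, K = W + 15.3·(0.440, -0.898) = (50.8, -34.7). Then |HK| = |K − H| = 61.5.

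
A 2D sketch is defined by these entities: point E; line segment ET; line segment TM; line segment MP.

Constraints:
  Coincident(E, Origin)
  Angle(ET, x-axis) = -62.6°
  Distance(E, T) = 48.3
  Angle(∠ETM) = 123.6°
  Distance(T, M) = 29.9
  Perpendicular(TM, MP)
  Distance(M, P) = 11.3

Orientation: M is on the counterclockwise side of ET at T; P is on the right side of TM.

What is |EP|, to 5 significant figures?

76.565

E is at the origin; ET runs at -62.6° with length 48.3, so T = 48.3·(cos -62.6°, sin -62.6°) = (22.228, -42.881). ∠ETM = 123.6°, so TM runs at -62.6° + (180° − 123.6°) = -6.2000° from the x-axis; with |TM| = 29.9, M = T + 29.9·(cos -6.2000°, sin -6.2000°) = (51.953, -46.111). The perpendicularity gives MP at right angles to TM; with |MP| = 11.3 on the right of TM, P = M + 11.3·(-0.10800, -0.99415) = (50.732, -57.345). Then |EP| = |P − E| = 76.565.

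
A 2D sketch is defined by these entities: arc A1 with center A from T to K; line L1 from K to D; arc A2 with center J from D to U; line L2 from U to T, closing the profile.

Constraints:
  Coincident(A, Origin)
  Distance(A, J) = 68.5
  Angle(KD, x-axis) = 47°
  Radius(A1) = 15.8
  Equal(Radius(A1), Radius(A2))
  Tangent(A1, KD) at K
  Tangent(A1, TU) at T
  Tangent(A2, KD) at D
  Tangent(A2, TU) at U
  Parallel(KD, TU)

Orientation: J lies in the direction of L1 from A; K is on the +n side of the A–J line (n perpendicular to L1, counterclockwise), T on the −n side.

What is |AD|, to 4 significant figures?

70.30

The slot axis is L1's direction at 47.0°, so u = (cos 47.0°, sin 47.0°) = (0.6820, 0.7314) and n = (−sin 47.0°, cos 47.0°) = (-0.7314, 0.6820). A is at the origin and J lies 68.5 along u from A, so J = 68.5·u = (46.72, 50.10). Tangency of A1 to both parallel lines with radius 15.8 puts K and T at A ± 15.8·n: K = (-11.56, 10.78), T = (11.56, -10.78). Equal radii place D and U the same way about J: D = J + 15.8·n = (35.16, 60.87), U = J − 15.8·n = (58.27, 39.32). Then |AD| = |D − A| = 70.30.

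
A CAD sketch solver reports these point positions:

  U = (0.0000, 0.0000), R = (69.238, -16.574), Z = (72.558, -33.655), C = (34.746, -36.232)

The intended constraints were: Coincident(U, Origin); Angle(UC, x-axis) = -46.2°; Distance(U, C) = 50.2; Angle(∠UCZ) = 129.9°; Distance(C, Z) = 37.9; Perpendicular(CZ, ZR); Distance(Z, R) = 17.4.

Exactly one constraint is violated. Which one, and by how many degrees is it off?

Perpendicular(CZ, ZR) — off by 7.10°.

U = (0.00, 0.00) ✓; UC at -46.20° ✓; |UC| = 50.20 ✓; ∠UCZ = 129.9° ✓; |CZ| = 37.90 ✓; ∠(CZ, ZR) = 97.10° ✗; |ZR| = 17.40 ✓.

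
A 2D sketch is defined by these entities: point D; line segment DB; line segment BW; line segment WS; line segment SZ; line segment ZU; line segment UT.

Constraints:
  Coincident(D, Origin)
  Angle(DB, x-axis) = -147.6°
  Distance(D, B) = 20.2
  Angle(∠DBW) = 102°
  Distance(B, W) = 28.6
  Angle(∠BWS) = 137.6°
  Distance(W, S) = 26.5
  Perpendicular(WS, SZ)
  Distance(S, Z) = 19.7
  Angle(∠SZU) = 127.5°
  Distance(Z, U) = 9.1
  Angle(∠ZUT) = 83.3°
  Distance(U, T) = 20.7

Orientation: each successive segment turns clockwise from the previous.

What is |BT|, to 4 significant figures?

32.06

∠SZU = 127.5° gives ZU at -50.50° from the x-axis; with |ZU| = 9.1, U = (-12.51, 29.76). ∠ZUT = 83.3° gives UT at -147.2° from the x-axis; with |UT| = 20.7, T = (-29.91, 18.55). Then |BT| = |T − B| = 32.06.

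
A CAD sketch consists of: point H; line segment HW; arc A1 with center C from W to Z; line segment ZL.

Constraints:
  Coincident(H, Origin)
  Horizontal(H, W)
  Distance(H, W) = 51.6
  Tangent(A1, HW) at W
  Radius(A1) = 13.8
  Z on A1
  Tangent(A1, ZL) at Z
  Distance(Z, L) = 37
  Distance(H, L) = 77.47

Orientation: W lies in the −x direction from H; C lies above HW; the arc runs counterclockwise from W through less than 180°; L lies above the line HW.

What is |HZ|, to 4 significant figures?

44.25

Checks: |CZ| = 13.80 ✓; ∠(CZ, ZL) = 90.00° ✓; |ZL| = 37.00 ✓; |HL| = 77.47 ✓.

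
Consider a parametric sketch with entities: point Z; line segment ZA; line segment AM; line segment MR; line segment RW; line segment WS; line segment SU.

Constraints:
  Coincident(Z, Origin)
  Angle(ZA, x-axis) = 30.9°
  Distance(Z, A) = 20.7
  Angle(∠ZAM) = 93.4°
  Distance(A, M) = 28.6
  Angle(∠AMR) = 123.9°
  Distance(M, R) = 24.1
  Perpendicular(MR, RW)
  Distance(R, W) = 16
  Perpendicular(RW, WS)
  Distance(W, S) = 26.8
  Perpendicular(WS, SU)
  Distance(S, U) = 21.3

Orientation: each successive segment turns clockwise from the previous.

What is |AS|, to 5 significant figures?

15.346

The perpendicularity gives RW at right angles to MR, so RW runs at 158.20°; with |RW| = 16.0, W = (10.073, -29.431). RW ⟂ WS, so WS runs at 68.200°; with |WS| = 26.8, S = (20.026, -4.5473). Then |AS| = |S − A| = 15.346.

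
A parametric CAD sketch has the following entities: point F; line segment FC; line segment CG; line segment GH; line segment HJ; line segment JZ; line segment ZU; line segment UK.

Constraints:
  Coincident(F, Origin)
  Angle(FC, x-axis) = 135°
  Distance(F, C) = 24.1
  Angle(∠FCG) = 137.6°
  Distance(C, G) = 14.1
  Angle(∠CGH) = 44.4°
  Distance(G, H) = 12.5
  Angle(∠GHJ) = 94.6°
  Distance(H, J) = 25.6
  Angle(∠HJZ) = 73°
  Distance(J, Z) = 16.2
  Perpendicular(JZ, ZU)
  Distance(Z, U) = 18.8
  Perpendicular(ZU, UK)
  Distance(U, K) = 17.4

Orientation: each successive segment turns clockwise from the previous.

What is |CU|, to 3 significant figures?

9.57

F is at the origin; FC runs at 135.0° with length 24.1, so C = (-17.0, 17.0). ∠FCG = 137.6° gives CG at 92.6° from the x-axis; with |CG| = 14.1, G = (-17.7, 31.1). ∠CGH = 44.4° gives GH at -43.0° from the x-axis; with |GH| = 12.5, H = (-8.54, 22.6). ∠GHJ = 94.6° gives HJ at -128° from the x-axis; with |HJ| = 25.6, J = (-24.4, 2.54). ∠HJZ = 73.0° gives JZ at 125° from the x-axis; with |JZ| = 16.2, Z = (-33.6, 15.9). JZ ⟂ ZU, so ZU runs at 34.6°; with |ZU| = 18.8, U = (-18.2, 26.5). Then |CU| = |U − C| = 9.57.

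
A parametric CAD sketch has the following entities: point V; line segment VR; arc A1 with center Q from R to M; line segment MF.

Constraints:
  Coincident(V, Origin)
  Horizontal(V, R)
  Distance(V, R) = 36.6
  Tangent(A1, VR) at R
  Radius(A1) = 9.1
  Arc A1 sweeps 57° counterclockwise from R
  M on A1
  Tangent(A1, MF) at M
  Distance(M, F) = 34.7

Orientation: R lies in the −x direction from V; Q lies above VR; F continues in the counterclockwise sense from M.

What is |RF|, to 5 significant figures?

42.534

V is at the origin; VR is horizontal with |VR| = 36.6 and R on the −x side, so R = (-36.600, 0.0000). A1 meets VR tangentially, so QR is at right angles to VR, so Q = R + (0, 9.1) = (-36.600, 9.1000). On A1, R sits at bearing -90° from Q; a 57° counterclockwise sweep puts M at bearing -33°, so M = Q + 9.1·(cos -33°, sin -33°) = (-28.968, 4.1438). Tangency of A1 to MF means the radius QM is perpendicular to MF, so MF runs along (−sin -33°, cos -33°); with |MF| = 34.7, F = (-10.069, 33.246). Then |RF| = |F − R| = 42.534.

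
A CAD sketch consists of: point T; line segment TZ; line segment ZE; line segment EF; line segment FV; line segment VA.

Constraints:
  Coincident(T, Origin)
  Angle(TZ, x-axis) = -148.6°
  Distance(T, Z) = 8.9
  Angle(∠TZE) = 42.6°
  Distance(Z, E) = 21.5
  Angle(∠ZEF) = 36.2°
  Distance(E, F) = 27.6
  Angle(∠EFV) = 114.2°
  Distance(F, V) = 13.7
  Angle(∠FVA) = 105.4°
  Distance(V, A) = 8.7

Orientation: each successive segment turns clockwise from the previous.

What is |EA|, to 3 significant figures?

32.1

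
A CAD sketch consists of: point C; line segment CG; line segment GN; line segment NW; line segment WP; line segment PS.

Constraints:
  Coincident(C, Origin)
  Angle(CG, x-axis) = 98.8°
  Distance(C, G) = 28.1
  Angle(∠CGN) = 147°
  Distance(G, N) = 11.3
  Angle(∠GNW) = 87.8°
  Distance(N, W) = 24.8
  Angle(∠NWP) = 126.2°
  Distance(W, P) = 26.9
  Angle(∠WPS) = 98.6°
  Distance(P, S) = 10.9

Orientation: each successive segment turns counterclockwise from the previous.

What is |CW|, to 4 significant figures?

35.21

C is at the origin; CG runs at 98.8° with length 28.1, so G = (-4.299, 27.77). ∠CGN = 147.0° gives GN at 131.8° from the x-axis; with |GN| = 11.3, N = (-11.83, 36.19). ∠GNW = 87.8° gives NW at -136.0° from the x-axis; with |NW| = 24.8, W = (-29.67, 18.97). Then |CW| = |W − C| = 35.21.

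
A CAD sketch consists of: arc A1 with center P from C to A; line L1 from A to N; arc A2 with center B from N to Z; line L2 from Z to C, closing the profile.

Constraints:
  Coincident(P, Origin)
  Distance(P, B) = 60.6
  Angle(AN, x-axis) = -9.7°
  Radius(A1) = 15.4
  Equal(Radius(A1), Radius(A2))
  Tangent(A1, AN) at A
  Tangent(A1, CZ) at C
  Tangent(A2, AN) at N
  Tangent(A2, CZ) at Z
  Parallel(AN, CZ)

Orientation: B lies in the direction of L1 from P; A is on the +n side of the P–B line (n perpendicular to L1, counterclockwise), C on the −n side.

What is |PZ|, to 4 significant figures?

62.53

The slot axis is L1's direction at -9.7°, so u = (cos -9.7°, sin -9.7°) = (0.9857, -0.1685) and n = (−sin -9.7°, cos -9.7°) = (0.1685, 0.9857). P is at the origin and B lies 60.6 along u from P, so B = 60.6·u = (59.73, -10.21). Tangency of A1 to both parallel lines with radius 15.4 puts A and C at P ± 15.4·n: A = (2.595, 15.18), C = (-2.595, -15.18). Equal radii place N and Z the same way about B: N = B + 15.4·n = (62.33, 4.969), Z = B − 15.4·n = (57.14, -25.39). Then |PZ| = |Z − P| = 62.53.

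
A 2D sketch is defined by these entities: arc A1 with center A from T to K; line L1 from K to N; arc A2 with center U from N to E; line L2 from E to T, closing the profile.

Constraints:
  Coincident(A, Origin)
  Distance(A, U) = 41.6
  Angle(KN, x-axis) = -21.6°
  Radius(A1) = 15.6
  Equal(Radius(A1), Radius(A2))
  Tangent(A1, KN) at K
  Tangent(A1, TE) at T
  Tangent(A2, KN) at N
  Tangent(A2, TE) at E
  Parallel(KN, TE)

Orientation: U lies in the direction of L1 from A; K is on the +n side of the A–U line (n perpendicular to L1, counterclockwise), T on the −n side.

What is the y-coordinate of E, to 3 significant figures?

-29.8

The slot axis is L1's direction at -21.6°, so u = (cos -21.6°, sin -21.6°) = (0.930, -0.368) and n = (−sin -21.6°, cos -21.6°) = (0.368, 0.930). A is at the origin and U lies 41.6 along u from A, so U = 41.6·u = (38.7, -15.3). Tangency of A1 to both parallel lines with radius 15.6 puts K and T at A ± 15.6·n: K = (5.74, 14.5), T = (-5.74, -14.5). Equal radii place N and E the same way about U: N = U + 15.6·n = (44.4, -0.809), E = U − 15.6·n = (32.9, -29.8). So E.y = -29.8.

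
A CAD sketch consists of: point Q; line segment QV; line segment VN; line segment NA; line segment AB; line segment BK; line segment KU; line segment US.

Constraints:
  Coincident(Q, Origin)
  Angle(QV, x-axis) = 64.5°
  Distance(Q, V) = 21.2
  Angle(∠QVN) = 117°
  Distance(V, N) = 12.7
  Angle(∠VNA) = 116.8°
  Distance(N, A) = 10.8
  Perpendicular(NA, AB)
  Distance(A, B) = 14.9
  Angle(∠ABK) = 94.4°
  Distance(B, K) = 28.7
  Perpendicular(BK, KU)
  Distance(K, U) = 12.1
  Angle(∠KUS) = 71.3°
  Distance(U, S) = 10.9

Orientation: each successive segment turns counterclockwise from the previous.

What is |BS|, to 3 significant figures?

20.3

The perpendicularity gives KU at right angles to BK, so KU runs at 96.3°; with |KU| = 12.1, U = (20.7, 27.7). ∠KUS = 71.3° gives US at -155° from the x-axis; with |US| = 10.9, S = (10.9, 23.1). Then |BS| = |S − B| = 20.3.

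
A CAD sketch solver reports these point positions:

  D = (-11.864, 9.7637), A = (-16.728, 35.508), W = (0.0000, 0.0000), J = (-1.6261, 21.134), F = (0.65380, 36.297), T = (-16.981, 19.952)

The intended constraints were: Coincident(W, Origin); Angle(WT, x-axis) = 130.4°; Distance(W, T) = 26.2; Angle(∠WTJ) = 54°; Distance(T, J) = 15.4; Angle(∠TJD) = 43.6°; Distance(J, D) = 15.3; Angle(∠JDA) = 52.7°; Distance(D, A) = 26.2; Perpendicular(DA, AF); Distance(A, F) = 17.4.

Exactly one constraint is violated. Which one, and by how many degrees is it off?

Perpendicular(DA, AF) — off by 8.10°.

W = (0.00, 0.00) ✓; WT at 130.4° ✓; |WT| = 26.20 ✓; ∠WTJ = 54.00° ✓; |TJ| = 15.40 ✓; ∠TJD = 43.60° ✓; |JD| = 15.30 ✓; ∠JDA = 52.70° ✓; |DA| = 26.20 ✓; ∠(DA, AF) = 98.10° ✗; |AF| = 17.40 ✓.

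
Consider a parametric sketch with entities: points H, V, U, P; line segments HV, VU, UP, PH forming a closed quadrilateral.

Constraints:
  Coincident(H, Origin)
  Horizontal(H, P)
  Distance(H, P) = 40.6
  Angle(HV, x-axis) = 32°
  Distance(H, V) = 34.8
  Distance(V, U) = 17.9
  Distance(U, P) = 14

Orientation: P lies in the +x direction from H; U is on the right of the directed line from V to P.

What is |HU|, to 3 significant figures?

26.6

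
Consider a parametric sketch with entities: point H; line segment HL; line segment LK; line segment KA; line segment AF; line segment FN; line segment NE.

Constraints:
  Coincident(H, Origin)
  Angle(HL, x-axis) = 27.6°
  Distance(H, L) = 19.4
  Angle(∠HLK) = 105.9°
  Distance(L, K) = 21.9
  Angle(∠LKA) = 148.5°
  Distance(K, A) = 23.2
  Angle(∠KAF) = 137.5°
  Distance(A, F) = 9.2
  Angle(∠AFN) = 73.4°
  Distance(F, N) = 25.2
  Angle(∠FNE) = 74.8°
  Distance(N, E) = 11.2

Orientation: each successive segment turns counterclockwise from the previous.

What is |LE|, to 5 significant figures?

24.197

H is at the origin; HL runs at 27.6° with length 19.4, so L = (17.192, 8.9879). ∠HLK = 105.9° gives LK at 101.70° from the x-axis; with |LK| = 21.9, K = (12.751, 30.433). ∠LKA = 148.5° gives KA at 133.20° from the x-axis; with |KA| = 23.2, A = (-3.1302, 47.345). ∠KAF = 137.5° gives AF at 175.70° from the x-axis; with |AF| = 9.2, F = (-12.304, 48.035). ∠AFN = 73.4° gives FN at -77.700° from the x-axis; with |FN| = 25.2, N = (-6.9359, 23.413). ∠FNE = 74.8° gives NE at 27.500° from the x-axis; with |NE| = 11.2, E = (2.9986, 28.585). Then |LE| = |E − L| = 24.197.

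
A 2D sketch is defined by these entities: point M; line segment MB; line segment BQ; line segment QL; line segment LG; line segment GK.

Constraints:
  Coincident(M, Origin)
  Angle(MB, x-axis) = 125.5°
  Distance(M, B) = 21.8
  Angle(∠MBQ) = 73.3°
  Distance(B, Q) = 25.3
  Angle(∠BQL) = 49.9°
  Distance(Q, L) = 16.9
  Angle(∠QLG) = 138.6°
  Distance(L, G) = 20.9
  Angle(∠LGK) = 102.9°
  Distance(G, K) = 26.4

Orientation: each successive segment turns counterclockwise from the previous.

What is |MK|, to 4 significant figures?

36.85

M is at the origin; MB runs at 125.5° with length 21.8, so B = (-12.66, 17.75). ∠MBQ = 73.3° gives BQ at -127.8° from the x-axis; with |BQ| = 25.3, Q = (-28.17, -2.243). ∠BQL = 49.9° gives QL at 2.300° from the x-axis; with |QL| = 16.9, L = (-11.28, -1.565). ∠QLG = 138.6° gives LG at 43.70° from the x-axis; with |LG| = 20.9, G = (3.831, 12.87). ∠LGK = 102.9° gives GK at 120.8° from the x-axis; with |GK| = 26.4, K = (-9.687, 35.55). Then |MK| = |K − M| = 36.85.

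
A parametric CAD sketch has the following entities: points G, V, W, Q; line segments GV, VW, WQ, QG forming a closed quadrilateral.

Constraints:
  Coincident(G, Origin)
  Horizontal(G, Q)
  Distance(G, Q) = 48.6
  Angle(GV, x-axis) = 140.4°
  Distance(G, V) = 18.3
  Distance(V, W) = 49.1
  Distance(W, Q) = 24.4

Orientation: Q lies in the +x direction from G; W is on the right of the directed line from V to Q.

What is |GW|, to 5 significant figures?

31.157

Checks: |VW| = 49.10 ✓; |WQ| = 24.40 ✓.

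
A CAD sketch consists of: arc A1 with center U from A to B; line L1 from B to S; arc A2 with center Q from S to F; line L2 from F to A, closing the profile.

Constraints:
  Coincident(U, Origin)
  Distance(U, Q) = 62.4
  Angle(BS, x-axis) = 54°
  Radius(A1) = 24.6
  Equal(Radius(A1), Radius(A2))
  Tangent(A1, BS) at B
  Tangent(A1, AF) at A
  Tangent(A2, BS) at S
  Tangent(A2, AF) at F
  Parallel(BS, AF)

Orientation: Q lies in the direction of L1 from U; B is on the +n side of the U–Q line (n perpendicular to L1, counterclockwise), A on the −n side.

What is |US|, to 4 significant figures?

67.07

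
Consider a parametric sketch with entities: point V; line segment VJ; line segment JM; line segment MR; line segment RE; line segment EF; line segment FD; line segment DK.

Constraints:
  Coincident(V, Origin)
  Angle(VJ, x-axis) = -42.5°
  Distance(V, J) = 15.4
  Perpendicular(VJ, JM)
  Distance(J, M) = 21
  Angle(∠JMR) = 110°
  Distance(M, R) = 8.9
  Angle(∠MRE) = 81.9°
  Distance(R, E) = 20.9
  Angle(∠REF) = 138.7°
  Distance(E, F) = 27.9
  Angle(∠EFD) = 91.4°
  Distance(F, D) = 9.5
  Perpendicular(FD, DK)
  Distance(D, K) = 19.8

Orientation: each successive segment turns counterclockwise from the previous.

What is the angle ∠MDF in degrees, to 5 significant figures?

103.82°

∠REF = 138.7° gives EF at -103.10° from the x-axis; with |EF| = 27.9, F = (-1.8855, -26.367). ∠EFD = 91.4° gives FD at -14.500° from the x-axis; with |FD| = 9.5, D = (7.3119, -28.746). Then cos ∠MDF = DM·DF / (|DM||DF|), giving 103.82°.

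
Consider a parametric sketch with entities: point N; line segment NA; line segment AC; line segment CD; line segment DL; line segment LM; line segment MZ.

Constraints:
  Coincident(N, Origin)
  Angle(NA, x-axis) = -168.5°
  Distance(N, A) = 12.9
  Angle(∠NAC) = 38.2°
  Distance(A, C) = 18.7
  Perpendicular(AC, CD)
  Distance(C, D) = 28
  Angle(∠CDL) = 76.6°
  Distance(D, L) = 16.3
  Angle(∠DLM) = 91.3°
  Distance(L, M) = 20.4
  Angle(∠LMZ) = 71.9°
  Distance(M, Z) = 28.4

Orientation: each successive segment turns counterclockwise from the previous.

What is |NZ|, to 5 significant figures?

23.989

N is at the origin; NA runs at -168.5° with length 12.9, so A = (-12.641, -2.5718). ∠NAC = 38.2° gives AC at -26.700° from the x-axis; with |AC| = 18.7, C = (4.0650, -10.974). AC is perpendicular to CD, so CD runs at 63.300°; with |CD| = 28.0, D = (16.646, 14.040). ∠CDL = 76.6° gives DL at 166.70° from the x-axis; with |DL| = 16.3, L = (0.78313, 17.790). ∠DLM = 91.3° gives LM at -104.60° from the x-axis; with |LM| = 20.4, M = (-4.3591, -1.9512). ∠LMZ = 71.9° gives MZ at 3.5000° from the x-axis; with |MZ| = 28.4, Z = (23.988, -0.21739). Then |NZ| = |Z − N| = 23.989.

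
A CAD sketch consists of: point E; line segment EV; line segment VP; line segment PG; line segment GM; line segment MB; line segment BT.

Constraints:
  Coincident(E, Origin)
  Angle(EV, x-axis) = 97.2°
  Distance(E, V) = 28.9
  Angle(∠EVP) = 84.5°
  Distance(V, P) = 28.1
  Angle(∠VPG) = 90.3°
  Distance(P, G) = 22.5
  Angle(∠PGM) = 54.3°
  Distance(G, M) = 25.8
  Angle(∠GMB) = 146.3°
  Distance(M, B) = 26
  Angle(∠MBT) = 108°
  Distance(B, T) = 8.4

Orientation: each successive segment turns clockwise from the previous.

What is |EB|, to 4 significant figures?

45.76

∠PGM = 54.3° gives GM at 146.3° from the x-axis; with |GM| = 25.8, M = (3.786, 21.33). ∠GMB = 146.3° gives MB at 112.6° from the x-axis; with |MB| = 26.0, B = (-6.205, 45.34). Then |EB| = |B − E| = 45.76.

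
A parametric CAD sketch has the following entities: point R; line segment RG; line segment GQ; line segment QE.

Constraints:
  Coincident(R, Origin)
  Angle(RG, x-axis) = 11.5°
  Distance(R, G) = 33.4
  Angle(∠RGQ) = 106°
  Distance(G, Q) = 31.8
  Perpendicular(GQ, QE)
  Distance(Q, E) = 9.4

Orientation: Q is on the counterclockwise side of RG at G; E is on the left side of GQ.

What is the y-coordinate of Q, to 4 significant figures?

38.36

R is at the origin; RG runs at 11.5° with length 33.4, so G = 33.4·(cos 11.5°, sin 11.5°) = (32.73, 6.659). ∠RGQ = 106.0°, so GQ runs at 11.5° + (180° − 106.0°) = 85.50° from the x-axis; with |GQ| = 31.8, Q = G + 31.8·(cos 85.50°, sin 85.50°) = (35.22, 38.36). So Q.y = 38.36.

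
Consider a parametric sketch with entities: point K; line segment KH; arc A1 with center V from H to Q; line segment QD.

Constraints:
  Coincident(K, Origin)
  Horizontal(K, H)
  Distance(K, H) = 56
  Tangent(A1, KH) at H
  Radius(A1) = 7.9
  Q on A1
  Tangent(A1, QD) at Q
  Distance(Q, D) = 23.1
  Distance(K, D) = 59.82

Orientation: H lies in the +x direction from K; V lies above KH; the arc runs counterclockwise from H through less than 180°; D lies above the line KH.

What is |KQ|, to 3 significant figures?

63.9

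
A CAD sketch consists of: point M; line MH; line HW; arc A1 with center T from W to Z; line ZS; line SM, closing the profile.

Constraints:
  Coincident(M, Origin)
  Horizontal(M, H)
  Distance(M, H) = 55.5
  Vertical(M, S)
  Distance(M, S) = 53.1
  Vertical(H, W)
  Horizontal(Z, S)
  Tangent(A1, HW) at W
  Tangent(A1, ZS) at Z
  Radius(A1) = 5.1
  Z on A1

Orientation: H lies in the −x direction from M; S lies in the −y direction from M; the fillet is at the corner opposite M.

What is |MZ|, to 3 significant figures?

73.2

M is at the origin; MH is horizontal with |MH| = 55.5 and H on the −x side, so H = (-55.5, 0.00). MS is vertical with |MS| = 53.1 and S on the −y side, so S = (0.00, -53.1). The virtual corner opposite M is at (-55.5, -53.1). The tangent condition forces TW to be normal to HW and the tangent condition forces TZ to be normal to ZS, with radius 5.1, so the center T sits 5.1 in from both sides at T = (-50.4, -48.0). That places the tangent points at W = (-55.5, -48.0) on HW and Z = (-50.4, -53.1) on ZS. Then |MZ| = |Z − M| = 73.2.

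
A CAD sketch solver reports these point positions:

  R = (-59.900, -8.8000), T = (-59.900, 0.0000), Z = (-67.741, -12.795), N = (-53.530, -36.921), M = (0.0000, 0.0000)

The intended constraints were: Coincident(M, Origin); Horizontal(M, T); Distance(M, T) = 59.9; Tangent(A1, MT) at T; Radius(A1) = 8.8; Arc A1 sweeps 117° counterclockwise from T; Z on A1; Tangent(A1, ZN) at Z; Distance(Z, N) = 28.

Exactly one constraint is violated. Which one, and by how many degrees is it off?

Tangent(A1, ZN) at Z — off by 3.50°.

M = (0.00, 0.00) ✓; M.y = 0.00, T.y = 0.00 ✓; |MT| = 59.90 ✓; ∠(RT, TM) = 90.00° ✓; |RT| = 8.800 ✓; bearing(R→Z) − bearing(R→T) = 117.0° ✓; |RZ| = 8.800 ✓; ∠(RZ, ZN) = 86.50° ✗; |ZN| = 28.00 ✓.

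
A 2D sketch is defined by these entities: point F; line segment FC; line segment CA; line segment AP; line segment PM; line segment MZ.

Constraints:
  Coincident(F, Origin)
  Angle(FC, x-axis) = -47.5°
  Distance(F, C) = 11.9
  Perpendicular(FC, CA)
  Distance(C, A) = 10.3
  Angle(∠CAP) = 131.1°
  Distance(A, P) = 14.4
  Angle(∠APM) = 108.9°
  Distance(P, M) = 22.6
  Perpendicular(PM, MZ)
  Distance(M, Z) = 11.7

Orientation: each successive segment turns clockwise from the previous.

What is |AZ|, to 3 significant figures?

27.3

F is at the origin; FC runs at -47.5° with length 11.9, so C = (8.04, -8.77). FC is perpendicular to CA, so CA runs at -138°; with |CA| = 10.3, A = (0.446, -15.7). ∠CAP = 131.1° gives AP at 174° from the x-axis; with |AP| = 14.4, P = (-13.9, -14.1). ∠APM = 108.9° gives PM at 102° from the x-axis; with |PM| = 22.6, M = (-18.8, 7.94). PM is perpendicular to MZ, so MZ runs at 12.5°; with |MZ| = 11.7, Z = (-7.33, 10.5). Then |AZ| = |Z − A| = 27.3.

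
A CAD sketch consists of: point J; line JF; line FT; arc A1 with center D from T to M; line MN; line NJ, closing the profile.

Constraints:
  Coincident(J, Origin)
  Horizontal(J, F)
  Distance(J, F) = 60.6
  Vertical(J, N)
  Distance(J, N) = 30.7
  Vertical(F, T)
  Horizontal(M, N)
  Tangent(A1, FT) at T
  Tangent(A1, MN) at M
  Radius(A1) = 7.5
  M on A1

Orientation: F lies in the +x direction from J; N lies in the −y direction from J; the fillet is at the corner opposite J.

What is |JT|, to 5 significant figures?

64.889

J is at the origin; JF is horizontal with |JF| = 60.6 and F on the +x side, so F = (60.600, 0.0000). J and N share the same x with |JN| = 30.7 and N on the −y side, so N = (0.0000, -30.700). The virtual corner opposite J is at (60.600, -30.700). Since A1 is tangent to FT there, DT ⟂ FT and the tangent condition forces DM to be normal to MN, with radius 7.5, so the center D sits 7.5 in from both sides at D = (53.100, -23.200). That places the tangent points at T = (60.600, -23.200) on FT and M = (53.100, -30.700) on MN. Then |JT| = |T − J| = 64.889.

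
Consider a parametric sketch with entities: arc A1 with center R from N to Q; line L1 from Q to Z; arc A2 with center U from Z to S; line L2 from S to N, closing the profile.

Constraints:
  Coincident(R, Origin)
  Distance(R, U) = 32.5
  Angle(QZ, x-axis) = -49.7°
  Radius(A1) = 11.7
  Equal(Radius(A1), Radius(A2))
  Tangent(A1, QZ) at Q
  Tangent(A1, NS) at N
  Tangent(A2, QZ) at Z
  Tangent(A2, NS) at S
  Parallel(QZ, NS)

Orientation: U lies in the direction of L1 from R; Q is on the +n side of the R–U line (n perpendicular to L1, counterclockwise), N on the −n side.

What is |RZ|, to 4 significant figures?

34.54

The slot axis is L1's direction at -49.7°, so u = (cos -49.7°, sin -49.7°) = (0.6468, -0.7627) and n = (−sin -49.7°, cos -49.7°) = (0.7627, 0.6468). R is at the origin and U lies 32.5 along u from R, so U = 32.5·u = (21.02, -24.79). Tangency of A1 to both parallel lines with radius 11.7 puts Q and N at R ± 11.7·n: Q = (8.923, 7.567), N = (-8.923, -7.567). Equal radii place Z and S the same way about U: Z = U + 11.7·n = (29.94, -17.22), S = U − 11.7·n = (12.10, -32.35). Then |RZ| = |Z − R| = 34.54.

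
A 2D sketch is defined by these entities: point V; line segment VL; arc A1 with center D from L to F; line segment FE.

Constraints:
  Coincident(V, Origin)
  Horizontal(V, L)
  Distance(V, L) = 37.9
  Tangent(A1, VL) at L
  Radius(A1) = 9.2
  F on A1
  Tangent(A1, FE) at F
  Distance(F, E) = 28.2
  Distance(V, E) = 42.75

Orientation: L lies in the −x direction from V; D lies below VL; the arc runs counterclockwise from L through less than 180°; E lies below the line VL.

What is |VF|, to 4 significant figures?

47.03

Checks: |DF| = 9.200 ✓; ∠(DF, FE) = 90.00° ✓; |FE| = 28.20 ✓; |VE| = 42.75 ✓.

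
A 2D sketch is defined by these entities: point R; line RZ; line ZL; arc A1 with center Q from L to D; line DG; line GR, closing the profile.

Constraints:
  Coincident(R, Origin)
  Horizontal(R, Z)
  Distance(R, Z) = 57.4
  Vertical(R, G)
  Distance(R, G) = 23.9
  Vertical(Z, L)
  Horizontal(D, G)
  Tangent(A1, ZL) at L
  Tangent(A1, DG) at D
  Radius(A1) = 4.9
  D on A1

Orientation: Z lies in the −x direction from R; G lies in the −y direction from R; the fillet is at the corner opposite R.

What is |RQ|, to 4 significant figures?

55.83

RG is vertical with |RG| = 23.9 and G on the −y side, so G = (0.000, -23.90). The virtual corner opposite R is at (-57.40, -23.90). A1 meets ZL tangentially, so QL is at right angles to ZL and A1 meets DG tangentially, so QD is at right angles to DG, with radius 4.9, so the center Q sits 4.9 in from both sides at Q = (-52.50, -19.00). Then |RQ| = |Q − R| = 55.83.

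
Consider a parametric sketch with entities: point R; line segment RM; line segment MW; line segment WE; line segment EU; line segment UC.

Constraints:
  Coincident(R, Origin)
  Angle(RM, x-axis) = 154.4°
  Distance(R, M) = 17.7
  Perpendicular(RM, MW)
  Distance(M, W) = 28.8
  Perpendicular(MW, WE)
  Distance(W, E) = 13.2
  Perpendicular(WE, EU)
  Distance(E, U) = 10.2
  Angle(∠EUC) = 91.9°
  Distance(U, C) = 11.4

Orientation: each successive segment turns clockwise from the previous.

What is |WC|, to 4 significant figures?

10.73

R is at the origin; RM runs at 154.4° with length 17.7, so M = (-15.96, 7.648). RM is perpendicular to MW, so MW runs at 64.40°; with |MW| = 28.8, W = (-3.518, 33.62). The perpendicularity gives WE at right angles to MW, so WE runs at -25.60°; with |WE| = 13.2, E = (8.386, 27.92). WE is perpendicular to EU, so EU runs at -115.6°; with |EU| = 10.2, U = (3.979, 18.72). ∠EUC = 91.9° gives UC at 156.3° from the x-axis; with |UC| = 11.4, C = (-6.460, 23.30). Then |WC| = |C − W| = 10.73.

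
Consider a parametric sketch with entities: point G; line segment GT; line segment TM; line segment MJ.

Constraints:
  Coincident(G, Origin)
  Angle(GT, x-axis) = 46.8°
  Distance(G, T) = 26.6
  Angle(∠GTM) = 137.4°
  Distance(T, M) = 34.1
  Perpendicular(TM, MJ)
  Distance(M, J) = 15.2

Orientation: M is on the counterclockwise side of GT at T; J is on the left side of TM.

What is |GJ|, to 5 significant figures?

53.753

G is at the origin; GT runs at 46.8° with length 26.6, so T = 26.6·(cos 46.8°, sin 46.8°) = (18.209, 19.391). ∠GTM = 137.4°, so TM runs at 46.8° + (180° − 137.4°) = 89.400° from the x-axis; with |TM| = 34.1, M = T + 34.1·(cos 89.400°, sin 89.400°) = (18.566, 53.489). TM ⟂ MJ; with |MJ| = 15.2 on the left of TM, J = M + 15.2·(-0.99995, 0.010472) = (3.3669, 53.648). Then |GJ| = |J − G| = 53.753.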